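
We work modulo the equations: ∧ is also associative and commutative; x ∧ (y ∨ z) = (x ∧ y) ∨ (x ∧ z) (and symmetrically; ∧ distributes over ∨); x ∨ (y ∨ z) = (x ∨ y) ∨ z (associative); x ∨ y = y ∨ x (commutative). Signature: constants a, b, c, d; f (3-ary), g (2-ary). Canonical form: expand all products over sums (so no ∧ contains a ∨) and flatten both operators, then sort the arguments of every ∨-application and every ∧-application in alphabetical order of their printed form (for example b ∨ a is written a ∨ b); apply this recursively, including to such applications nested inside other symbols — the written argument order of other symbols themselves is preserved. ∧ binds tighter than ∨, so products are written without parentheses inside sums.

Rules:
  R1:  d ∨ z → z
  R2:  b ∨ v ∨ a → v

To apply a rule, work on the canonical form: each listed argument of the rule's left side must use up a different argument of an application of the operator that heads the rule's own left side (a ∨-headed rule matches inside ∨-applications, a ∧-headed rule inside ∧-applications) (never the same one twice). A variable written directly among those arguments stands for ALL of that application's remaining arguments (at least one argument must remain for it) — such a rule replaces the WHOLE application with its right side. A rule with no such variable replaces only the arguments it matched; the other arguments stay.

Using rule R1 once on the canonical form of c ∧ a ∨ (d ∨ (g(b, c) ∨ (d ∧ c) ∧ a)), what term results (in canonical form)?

Answer: a ∧ c ∨ a ∧ c ∧ d ∨ g(b, c)

Derivation:
Canonical form:  a ∧ c ∨ a ∧ c ∧ d ∨ d ∨ g(b, c)
R1 matches:  uses d;  z := a ∧ c ∨ a ∧ c ∧ d ∨ g(b, c)
Every leftover argument binds to the variable; the entire application is replaced.
Result:  a ∧ c ∨ a ∧ c ∧ d ∨ g(b, c)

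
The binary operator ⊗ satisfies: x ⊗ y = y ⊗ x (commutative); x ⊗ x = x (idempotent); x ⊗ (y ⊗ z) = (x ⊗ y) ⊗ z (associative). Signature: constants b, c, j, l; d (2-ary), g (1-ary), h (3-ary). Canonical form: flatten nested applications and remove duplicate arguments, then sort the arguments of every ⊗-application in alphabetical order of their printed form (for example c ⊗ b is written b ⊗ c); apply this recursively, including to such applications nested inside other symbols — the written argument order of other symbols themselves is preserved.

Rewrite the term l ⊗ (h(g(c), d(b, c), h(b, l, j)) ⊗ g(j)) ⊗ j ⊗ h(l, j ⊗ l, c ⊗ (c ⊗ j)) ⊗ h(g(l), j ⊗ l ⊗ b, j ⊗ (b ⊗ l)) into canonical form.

Un-nest:  l ⊗ h(g(c), d(b, c), h(b, l, j)) ⊗ g(j) ⊗ j ⊗ h(l, j ⊗ l, c ⊗ (c ⊗ j)) ⊗ h(g(l), j ⊗ l ⊗ b, j ⊗ (b ⊗ l))
Inside:  h(l, j ⊗ l, c ⊗ (c ⊗ j))  →  h(l, j ⊗ l, c ⊗ j)
Inside:  h(g(l), j ⊗ l ⊗ b, j ⊗ (b ⊗ l))  →  h(g(l), b ⊗ j ⊗ l, b ⊗ j ⊗ l)
Order the arguments:  g(j) ⊗ h(g(c), d(b, c), h(b, l, j)) ⊗ h(g(l), b ⊗ j ⊗ l, b ⊗ j ⊗ l) ⊗ h(l, j ⊗ l, c ⊗ j) ⊗ j ⊗ l

Answer: g(j) ⊗ h(g(c), d(b, c), h(b, l, j)) ⊗ h(g(l), b ⊗ j ⊗ l, b ⊗ j ⊗ l) ⊗ h(l, j ⊗ l, c ⊗ j) ⊗ j ⊗ l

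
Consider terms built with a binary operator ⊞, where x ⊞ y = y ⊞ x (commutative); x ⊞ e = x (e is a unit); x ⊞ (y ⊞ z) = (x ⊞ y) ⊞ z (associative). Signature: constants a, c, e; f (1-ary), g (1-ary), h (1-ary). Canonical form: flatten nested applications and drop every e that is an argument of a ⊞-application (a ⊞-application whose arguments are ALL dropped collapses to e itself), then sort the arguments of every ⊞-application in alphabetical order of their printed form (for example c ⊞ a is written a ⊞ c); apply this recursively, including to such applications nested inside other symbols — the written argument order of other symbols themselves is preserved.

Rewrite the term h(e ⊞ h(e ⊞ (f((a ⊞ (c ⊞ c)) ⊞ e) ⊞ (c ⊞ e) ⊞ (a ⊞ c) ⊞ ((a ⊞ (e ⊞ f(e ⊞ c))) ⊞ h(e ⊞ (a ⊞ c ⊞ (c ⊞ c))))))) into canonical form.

Answer: h(h(a ⊞ a ⊞ c ⊞ c ⊞ f(a ⊞ c ⊞ c) ⊞ f(c) ⊞ h(a ⊞ c ⊞ c ⊞ c)))

Derivation:
Focus inside:  e ⊞ h(e ⊞ (f((a ⊞ (c ⊞ c)) ⊞ e) ⊞ (c ⊞ e) ⊞ (a ⊞ c) ⊞ ((a ⊞ (e ⊞ f(e ⊞ c))) ⊞ h(e ⊞ (a ⊞ c ⊞ (c ⊞ c))))))
Inside:  h(e ⊞ (f((a ⊞ (c ⊞ c)) ⊞ e) ⊞ (c ⊞ e) ⊞ (a ⊞ c) ⊞ ((a ⊞ (e ⊞ f(e ⊞ c))) ⊞ h(e ⊞ (a ⊞ c ⊞ (c ⊞ c))))))  →  h(a ⊞ a ⊞ c ⊞ c ⊞ f(a ⊞ c ⊞ c) ⊞ f(c) ⊞ h(a ⊞ c ⊞ c ⊞ c))
Drop the unit:  drop e
Sort arguments:  h(a ⊞ a ⊞ c ⊞ c ⊞ f(a ⊞ c ⊞ c) ⊞ f(c) ⊞ h(a ⊞ c ⊞ c ⊞ c))
Rebuild:  h(h(a ⊞ a ⊞ c ⊞ c ⊞ f(a ⊞ c ⊞ c) ⊞ f(c) ⊞ h(a ⊞ c ⊞ c ⊞ c)))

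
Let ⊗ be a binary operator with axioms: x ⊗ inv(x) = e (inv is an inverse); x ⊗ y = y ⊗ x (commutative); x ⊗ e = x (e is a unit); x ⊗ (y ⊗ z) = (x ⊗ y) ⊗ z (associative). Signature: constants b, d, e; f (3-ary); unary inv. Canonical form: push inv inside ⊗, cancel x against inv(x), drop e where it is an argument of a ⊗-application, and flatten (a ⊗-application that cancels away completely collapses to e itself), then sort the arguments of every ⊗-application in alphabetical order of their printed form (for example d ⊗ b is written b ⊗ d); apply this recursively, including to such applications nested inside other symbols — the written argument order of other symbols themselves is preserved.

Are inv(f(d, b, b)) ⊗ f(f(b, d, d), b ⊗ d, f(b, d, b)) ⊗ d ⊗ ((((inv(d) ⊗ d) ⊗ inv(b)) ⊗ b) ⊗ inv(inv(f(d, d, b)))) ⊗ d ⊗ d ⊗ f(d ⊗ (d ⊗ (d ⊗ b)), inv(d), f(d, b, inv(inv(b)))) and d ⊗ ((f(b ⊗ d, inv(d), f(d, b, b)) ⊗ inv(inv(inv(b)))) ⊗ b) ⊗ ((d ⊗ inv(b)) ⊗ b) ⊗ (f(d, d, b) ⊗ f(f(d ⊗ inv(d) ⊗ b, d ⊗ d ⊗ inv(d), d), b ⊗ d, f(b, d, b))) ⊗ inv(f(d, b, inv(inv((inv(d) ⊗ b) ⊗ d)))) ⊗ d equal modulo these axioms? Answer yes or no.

Answer: no — d ⊗ d ⊗ d ⊗ f(b ⊗ d ⊗ d ⊗ d, inv(d), f(d, b, b)) ⊗ f(d, d, b) ⊗ f(f(b, d, d), b ⊗ d, f(b, d, b)) ⊗ inv(f(d, b, b)) vs d ⊗ d ⊗ d ⊗ f(b ⊗ d, inv(d), f(d, b, b)) ⊗ f(d, d, b) ⊗ f(f(b, d, d), b ⊗ d, f(b, d, b)) ⊗ inv(f(d, b, b))

Derivation:
Left:  inv(f(d, b, b)) ⊗ f(f(b, d, d), b ⊗ d, f(b, d, b)) ⊗ d ⊗ ((((inv(d) ⊗ d) ⊗ inv(b)) ⊗ b) ⊗ inv(inv(f(d, d, b)))) ⊗ d ⊗ d ⊗ f(d ⊗ (d ⊗ (d ⊗ b)), inv(d), f(d, b, inv(inv(b))))
  Push inv inside:  distribute inv over ⊗ and collapse double inv
  Inverses cancel:  b cancels
  Combine occurrences:  inv(f(d, b, b)) ⊗ f(f(b, d, d), b ⊗ d, f(b, d, b)) ⊗ d ⊗ d ⊗ d ⊗ f(d, d, b) ⊗ f(b ⊗ d ⊗ d ⊗ d, inv(d), f(d, b, b))
  Order the arguments:  d ⊗ d ⊗ d ⊗ f(b ⊗ d ⊗ d ⊗ d, inv(d), f(d, b, b)) ⊗ f(d, d, b) ⊗ f(f(b, d, d), b ⊗ d, f(b, d, b)) ⊗ inv(f(d, b, b))
Right:  d ⊗ ((f(b ⊗ d, inv(d), f(d, b, b)) ⊗ inv(inv(inv(b)))) ⊗ b) ⊗ ((d ⊗ inv(b)) ⊗ b) ⊗ (f(d, d, b) ⊗ f(f(d ⊗ inv(d) ⊗ b, d ⊗ d ⊗ inv(d), d), b ⊗ d, f(b, d, b))) ⊗ inv(f(d, b, inv(inv((inv(d) ⊗ b) ⊗ d)))) ⊗ d
  Push inv inside:  distribute inv over ⊗ and collapse double inv
  Inverses cancel:  b cancels
  Collect terms:  d ⊗ d ⊗ d ⊗ f(b ⊗ d, inv(d), f(d, b, b)) ⊗ f(d, d, b) ⊗ f(f(b, d, d), b ⊗ d, f(b, d, b)) ⊗ inv(f(d, b, b))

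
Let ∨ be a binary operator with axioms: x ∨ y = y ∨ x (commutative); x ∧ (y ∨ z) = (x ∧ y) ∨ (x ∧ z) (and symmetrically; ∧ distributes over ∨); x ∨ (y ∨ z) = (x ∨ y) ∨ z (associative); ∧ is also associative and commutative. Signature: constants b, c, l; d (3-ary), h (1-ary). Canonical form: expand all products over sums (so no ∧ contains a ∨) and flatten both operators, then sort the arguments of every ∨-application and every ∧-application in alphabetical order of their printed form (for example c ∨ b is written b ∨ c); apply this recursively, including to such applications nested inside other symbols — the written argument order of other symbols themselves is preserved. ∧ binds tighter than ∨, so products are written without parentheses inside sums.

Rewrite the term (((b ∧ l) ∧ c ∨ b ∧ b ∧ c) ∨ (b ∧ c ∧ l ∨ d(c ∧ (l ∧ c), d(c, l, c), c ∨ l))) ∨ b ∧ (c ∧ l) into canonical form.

Merge nested applications:  b ∧ c ∧ l ∨ b ∧ b ∧ c ∨ b ∧ c ∧ l ∨ d(c ∧ c ∧ l, d(c, l, c), c ∨ l) ∨ b ∧ c ∧ l
Sort:  b ∧ b ∧ c ∨ b ∧ c ∧ l ∨ b ∧ c ∧ l ∨ b ∧ c ∧ l ∨ d(c ∧ c ∧ l, d(c, l, c), c ∨ l)

Answer: b ∧ b ∧ c ∨ b ∧ c ∧ l ∨ b ∧ c ∧ l ∨ b ∧ c ∧ l ∨ d(c ∧ c ∧ l, d(c, l, c), c ∨ l)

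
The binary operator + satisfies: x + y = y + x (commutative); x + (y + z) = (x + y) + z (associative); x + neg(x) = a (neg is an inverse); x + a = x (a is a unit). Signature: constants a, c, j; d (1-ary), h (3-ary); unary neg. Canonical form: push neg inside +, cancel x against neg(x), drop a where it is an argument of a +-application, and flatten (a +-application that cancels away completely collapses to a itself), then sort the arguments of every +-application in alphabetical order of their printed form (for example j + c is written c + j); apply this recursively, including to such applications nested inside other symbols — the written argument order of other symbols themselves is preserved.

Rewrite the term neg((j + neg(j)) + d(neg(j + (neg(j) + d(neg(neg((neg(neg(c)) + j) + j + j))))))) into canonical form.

Push neg inside:  distribute neg over + and collapse double neg
Inverses cancel:  j cancels
Collect:  neg(d(neg(d(c + j + j + j))))

Answer: neg(d(neg(d(c + j + j + j))))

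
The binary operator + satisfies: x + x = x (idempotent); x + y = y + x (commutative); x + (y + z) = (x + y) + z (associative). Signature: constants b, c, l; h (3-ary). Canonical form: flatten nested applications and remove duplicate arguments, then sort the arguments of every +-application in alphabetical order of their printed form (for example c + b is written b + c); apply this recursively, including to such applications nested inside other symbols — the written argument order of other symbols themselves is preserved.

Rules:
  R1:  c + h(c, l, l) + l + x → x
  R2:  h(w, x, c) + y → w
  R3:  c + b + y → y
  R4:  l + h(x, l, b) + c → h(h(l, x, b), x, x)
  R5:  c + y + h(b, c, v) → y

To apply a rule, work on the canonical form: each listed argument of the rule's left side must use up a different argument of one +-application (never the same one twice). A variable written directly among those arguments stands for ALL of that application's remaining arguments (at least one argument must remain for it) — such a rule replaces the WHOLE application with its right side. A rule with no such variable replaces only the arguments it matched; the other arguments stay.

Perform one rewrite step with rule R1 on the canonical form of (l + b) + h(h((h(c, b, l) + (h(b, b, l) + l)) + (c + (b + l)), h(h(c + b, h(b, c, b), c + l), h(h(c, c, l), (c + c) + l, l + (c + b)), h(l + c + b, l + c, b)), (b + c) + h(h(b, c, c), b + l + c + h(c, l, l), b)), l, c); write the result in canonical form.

Answer: b + h(h(b + c + h(b, b, l) + h(c, b, l) + l, h(h(b + c, h(b, c, b), c + l), h(h(c, c, l), c + l, b + c + l), h(b + c + l, c + l, b)), b + c + h(h(b, c, c), b, b)), l, c) + l

Derivation:
Canonical form:  b + h(h(b + c + h(b, b, l) + h(c, b, l) + l, h(h(b + c, h(b, c, b), c + l), h(h(c, c, l), c + l, b + c + l), h(b + c + l, c + l, b)), b + c + h(h(b, c, c), b + c + h(c, l, l) + l, b)), l, c) + l
Match R1:  consume c, h(c, l, l), l;  x := b
Every leftover argument binds to the variable; the entire application is replaced.
Giving:  b + h(h(b + c + h(b, b, l) + h(c, b, l) + l, h(h(b + c, h(b, c, b), c + l), h(h(c, c, l), c + l, b + c + l), h(b + c + l, c + l, b)), b + c + h(h(b, c, c), b, b)), l, c) + l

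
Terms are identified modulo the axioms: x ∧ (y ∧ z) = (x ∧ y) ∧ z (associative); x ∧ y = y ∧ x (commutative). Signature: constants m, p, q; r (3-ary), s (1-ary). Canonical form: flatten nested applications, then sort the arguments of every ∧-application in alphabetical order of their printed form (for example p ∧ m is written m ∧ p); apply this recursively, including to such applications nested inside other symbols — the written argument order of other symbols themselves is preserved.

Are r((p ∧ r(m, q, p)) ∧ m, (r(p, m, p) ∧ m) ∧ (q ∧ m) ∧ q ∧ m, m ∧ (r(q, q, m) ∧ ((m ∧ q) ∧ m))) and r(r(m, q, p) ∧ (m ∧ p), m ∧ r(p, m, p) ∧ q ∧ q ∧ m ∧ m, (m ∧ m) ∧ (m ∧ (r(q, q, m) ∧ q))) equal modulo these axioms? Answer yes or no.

Answer: yes — both canonical forms are r(m ∧ p ∧ r(m, q, p), m ∧ m ∧ m ∧ q ∧ q ∧ r(p, m, p), m ∧ m ∧ m ∧ q ∧ r(q, q, m))

Derivation:
Left:  r((p ∧ r(m, q, p)) ∧ m, (r(p, m, p) ∧ m) ∧ (q ∧ m) ∧ q ∧ m, m ∧ (r(q, q, m) ∧ ((m ∧ q) ∧ m)))
  Work inside:  m ∧ (r(q, q, m) ∧ ((m ∧ q) ∧ m))
  Flatten:  m ∧ r(q, q, m) ∧ m ∧ q ∧ m
  Sort arguments:  m ∧ m ∧ m ∧ q ∧ r(q, q, m)
  Rebuild:  r(m ∧ p ∧ r(m, q, p), m ∧ m ∧ m ∧ q ∧ q ∧ r(p, m, p), m ∧ m ∧ m ∧ q ∧ r(q, q, m))
Right:  r(r(m, q, p) ∧ (m ∧ p), m ∧ r(p, m, p) ∧ q ∧ q ∧ m ∧ m, (m ∧ m) ∧ (m ∧ (r(q, q, m) ∧ q)))
  Focus inside:  (m ∧ m) ∧ (m ∧ (r(q, q, m) ∧ q))
  Flatten:  m ∧ m ∧ m ∧ r(q, q, m) ∧ q
  Sort:  m ∧ m ∧ m ∧ q ∧ r(q, q, m)
  Put back:  r(m ∧ p ∧ r(m, q, p), m ∧ m ∧ m ∧ q ∧ q ∧ r(p, m, p), m ∧ m ∧ m ∧ q ∧ r(q, q, m))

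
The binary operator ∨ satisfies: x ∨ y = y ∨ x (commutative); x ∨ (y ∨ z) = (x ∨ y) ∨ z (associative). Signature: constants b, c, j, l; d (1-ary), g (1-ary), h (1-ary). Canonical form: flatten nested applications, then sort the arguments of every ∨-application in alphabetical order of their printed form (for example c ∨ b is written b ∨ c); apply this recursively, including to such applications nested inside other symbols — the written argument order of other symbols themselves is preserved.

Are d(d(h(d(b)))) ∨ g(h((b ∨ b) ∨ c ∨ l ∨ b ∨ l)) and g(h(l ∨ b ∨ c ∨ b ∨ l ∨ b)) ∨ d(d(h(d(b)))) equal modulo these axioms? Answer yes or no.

Left:  d(d(h(d(b)))) ∨ g(h((b ∨ b) ∨ c ∨ l ∨ b ∨ l))
  Inside:  g(h((b ∨ b) ∨ c ∨ l ∨ b ∨ l))  →  g(h(b ∨ b ∨ b ∨ c ∨ l ∨ l))
  Order the arguments:  d(d(h(d(b)))) ∨ g(h(b ∨ b ∨ b ∨ c ∨ l ∨ l))
Right:  g(h(l ∨ b ∨ c ∨ b ∨ l ∨ b)) ∨ d(d(h(d(b))))
  Canonicalize subterm:  g(h(l ∨ b ∨ c ∨ b ∨ l ∨ b))  →  g(h(b ∨ b ∨ b ∨ c ∨ l ∨ l))
  Sort:  d(d(h(d(b)))) ∨ g(h(b ∨ b ∨ b ∨ c ∨ l ∨ l))

Answer: yes — both canonical forms are d(d(h(d(b)))) ∨ g(h(b ∨ b ∨ b ∨ c ∨ l ∨ l))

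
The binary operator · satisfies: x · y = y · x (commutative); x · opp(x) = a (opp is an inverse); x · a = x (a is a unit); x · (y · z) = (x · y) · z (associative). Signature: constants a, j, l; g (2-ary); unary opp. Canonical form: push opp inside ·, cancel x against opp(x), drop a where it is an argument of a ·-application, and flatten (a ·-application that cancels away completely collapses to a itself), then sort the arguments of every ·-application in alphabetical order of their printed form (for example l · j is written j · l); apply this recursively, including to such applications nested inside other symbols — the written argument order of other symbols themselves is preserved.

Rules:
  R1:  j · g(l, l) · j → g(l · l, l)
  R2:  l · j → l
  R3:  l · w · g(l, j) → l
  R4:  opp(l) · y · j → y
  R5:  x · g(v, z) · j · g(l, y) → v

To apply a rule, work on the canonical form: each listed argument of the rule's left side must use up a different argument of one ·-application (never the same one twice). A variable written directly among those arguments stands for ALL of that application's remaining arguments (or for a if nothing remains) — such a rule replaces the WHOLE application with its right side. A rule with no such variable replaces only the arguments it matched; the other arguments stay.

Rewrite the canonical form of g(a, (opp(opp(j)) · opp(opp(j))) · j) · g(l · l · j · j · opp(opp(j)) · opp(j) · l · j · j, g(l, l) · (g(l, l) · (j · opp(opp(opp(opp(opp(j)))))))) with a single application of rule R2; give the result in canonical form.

Answer: g(a, j · j · j) · g(j · j · j · l · l · l, g(l, l) · g(l, l))

Derivation:
Canonical form:  g(a, j · j · j) · g(j · j · j · j · l · l · l, g(l, l) · g(l, l))
R2 matches:  uses j, l
Giving:  g(a, j · j · j) · g(j · j · j · l · l · l, g(l, l) · g(l, l))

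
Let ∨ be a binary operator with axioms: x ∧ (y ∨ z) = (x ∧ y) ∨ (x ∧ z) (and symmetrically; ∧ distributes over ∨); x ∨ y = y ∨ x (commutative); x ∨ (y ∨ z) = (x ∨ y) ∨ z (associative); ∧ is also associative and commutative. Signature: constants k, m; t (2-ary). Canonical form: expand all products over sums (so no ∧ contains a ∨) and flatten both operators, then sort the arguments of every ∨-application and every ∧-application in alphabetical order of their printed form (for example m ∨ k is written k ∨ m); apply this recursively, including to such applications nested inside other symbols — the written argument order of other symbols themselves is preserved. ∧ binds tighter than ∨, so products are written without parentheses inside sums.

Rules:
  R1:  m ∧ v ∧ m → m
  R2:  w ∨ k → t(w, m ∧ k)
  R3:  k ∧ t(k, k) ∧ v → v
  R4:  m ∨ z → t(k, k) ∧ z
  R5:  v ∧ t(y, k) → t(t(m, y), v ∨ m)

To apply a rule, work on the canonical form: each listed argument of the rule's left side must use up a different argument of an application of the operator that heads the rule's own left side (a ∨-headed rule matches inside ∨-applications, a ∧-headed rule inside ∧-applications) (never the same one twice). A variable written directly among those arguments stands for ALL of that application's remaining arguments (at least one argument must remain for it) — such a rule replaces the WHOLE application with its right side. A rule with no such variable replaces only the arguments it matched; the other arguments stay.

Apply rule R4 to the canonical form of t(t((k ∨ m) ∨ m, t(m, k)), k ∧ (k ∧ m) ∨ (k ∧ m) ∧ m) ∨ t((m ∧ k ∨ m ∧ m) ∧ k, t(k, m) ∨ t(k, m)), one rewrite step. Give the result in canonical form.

Canonical form:  t(k ∧ k ∧ m ∨ k ∧ m ∧ m, t(k, m) ∨ t(k, m)) ∨ t(t(k ∨ m ∨ m, t(m, k)), k ∧ k ∧ m ∨ k ∧ m ∧ m)
R4 matches:  uses m;  z := k ∨ m
The extension variable absorbs all remaining arguments, so the whole application is rewritten.
New term:  t(k ∧ k ∧ m ∨ k ∧ m ∧ m, t(k, m) ∨ t(k, m)) ∨ t(t(k ∧ t(k, k) ∨ m ∧ t(k, k), t(m, k)), k ∧ k ∧ m ∨ k ∧ m ∧ m)

Answer: t(k ∧ k ∧ m ∨ k ∧ m ∧ m, t(k, m) ∨ t(k, m)) ∨ t(t(k ∧ t(k, k) ∨ m ∧ t(k, k), t(m, k)), k ∧ k ∧ m ∨ k ∧ m ∧ m)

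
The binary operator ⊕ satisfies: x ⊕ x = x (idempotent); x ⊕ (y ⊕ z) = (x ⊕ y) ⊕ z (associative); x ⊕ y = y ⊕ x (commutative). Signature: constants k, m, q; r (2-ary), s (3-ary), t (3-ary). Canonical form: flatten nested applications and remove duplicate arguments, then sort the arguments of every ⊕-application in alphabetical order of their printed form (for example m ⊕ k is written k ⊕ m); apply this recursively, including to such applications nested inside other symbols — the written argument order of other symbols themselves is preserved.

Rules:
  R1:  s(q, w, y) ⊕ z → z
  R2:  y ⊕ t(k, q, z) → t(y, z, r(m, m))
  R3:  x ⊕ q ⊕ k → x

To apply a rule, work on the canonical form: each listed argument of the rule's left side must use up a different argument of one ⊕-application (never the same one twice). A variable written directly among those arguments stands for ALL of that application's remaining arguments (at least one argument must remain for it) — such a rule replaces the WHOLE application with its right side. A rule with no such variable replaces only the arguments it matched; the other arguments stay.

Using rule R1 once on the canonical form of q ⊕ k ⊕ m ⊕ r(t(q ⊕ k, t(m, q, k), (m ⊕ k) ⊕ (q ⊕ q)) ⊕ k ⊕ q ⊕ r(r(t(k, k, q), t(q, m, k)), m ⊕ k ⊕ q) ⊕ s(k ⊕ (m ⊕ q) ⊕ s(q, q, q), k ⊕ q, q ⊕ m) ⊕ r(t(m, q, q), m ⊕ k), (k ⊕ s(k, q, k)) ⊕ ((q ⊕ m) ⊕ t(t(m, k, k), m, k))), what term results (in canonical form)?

Answer: k ⊕ m ⊕ q ⊕ r(k ⊕ q ⊕ r(r(t(k, k, q), t(q, m, k)), k ⊕ m ⊕ q) ⊕ r(t(m, q, q), k ⊕ m) ⊕ s(k ⊕ m ⊕ q, k ⊕ q, m ⊕ q) ⊕ t(k ⊕ q, t(m, q, k), k ⊕ m ⊕ q), k ⊕ m ⊕ q ⊕ s(k, q, k) ⊕ t(t(m, k, k), m, k))

Derivation:
Canonical form:  k ⊕ m ⊕ q ⊕ r(k ⊕ q ⊕ r(r(t(k, k, q), t(q, m, k)), k ⊕ m ⊕ q) ⊕ r(t(m, q, q), k ⊕ m) ⊕ s(k ⊕ m ⊕ q ⊕ s(q, q, q), k ⊕ q, m ⊕ q) ⊕ t(k ⊕ q, t(m, q, k), k ⊕ m ⊕ q), k ⊕ m ⊕ q ⊕ s(k, q, k) ⊕ t(t(m, k, k), m, k))
Apply R1:  consuming s(q, q, q);  w := q, y := q, z := k ⊕ m ⊕ q
The extension variable absorbs all remaining arguments, so the whole application is rewritten.
Giving:  k ⊕ m ⊕ q ⊕ r(k ⊕ q ⊕ r(r(t(k, k, q), t(q, m, k)), k ⊕ m ⊕ q) ⊕ r(t(m, q, q), k ⊕ m) ⊕ s(k ⊕ m ⊕ q, k ⊕ q, m ⊕ q) ⊕ t(k ⊕ q, t(m, q, k), k ⊕ m ⊕ q), k ⊕ m ⊕ q ⊕ s(k, q, k) ⊕ t(t(m, k, k), m, k))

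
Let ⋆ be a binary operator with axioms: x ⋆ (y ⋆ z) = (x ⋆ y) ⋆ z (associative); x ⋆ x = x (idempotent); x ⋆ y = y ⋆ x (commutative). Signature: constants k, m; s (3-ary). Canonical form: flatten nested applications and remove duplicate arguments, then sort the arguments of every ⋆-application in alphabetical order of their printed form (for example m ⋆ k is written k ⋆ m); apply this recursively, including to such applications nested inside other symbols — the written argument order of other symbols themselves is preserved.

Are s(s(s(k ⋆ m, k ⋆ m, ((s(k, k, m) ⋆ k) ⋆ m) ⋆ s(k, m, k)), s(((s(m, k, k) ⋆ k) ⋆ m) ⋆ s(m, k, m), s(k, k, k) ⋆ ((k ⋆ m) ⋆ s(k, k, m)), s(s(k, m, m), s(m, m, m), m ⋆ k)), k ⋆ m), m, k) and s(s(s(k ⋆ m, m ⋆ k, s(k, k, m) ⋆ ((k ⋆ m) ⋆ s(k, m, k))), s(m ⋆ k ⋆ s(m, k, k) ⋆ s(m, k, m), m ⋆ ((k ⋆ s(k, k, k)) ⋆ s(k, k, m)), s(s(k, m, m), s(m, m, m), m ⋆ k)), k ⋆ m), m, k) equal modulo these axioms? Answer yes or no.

Answer: yes — both canonical forms are s(s(s(k ⋆ m, k ⋆ m, k ⋆ m ⋆ s(k, k, m) ⋆ s(k, m, k)), s(k ⋆ m ⋆ s(m, k, k) ⋆ s(m, k, m), k ⋆ m ⋆ s(k, k, k) ⋆ s(k, k, m), s(s(k, m, m), s(m, m, m), k ⋆ m)), k ⋆ m), m, k)

Derivation:
Left:  s(s(s(k ⋆ m, k ⋆ m, ((s(k, k, m) ⋆ k) ⋆ m) ⋆ s(k, m, k)), s(((s(m, k, k) ⋆ k) ⋆ m) ⋆ s(m, k, m), s(k, k, k) ⋆ ((k ⋆ m) ⋆ s(k, k, m)), s(s(k, m, m), s(m, m, m), m ⋆ k)), k ⋆ m), m, k)
  Focus inside:  s(k, k, k) ⋆ ((k ⋆ m) ⋆ s(k, k, m))
  Un-nest:  s(k, k, k) ⋆ k ⋆ m ⋆ s(k, k, m)
  Sort arguments:  k ⋆ m ⋆ s(k, k, k) ⋆ s(k, k, m)
  Rebuild:  s(s(s(k ⋆ m, k ⋆ m, k ⋆ m ⋆ s(k, k, m) ⋆ s(k, m, k)), s(k ⋆ m ⋆ s(m, k, k) ⋆ s(m, k, m), k ⋆ m ⋆ s(k, k, k) ⋆ s(k, k, m), s(s(k, m, m), s(m, m, m), k ⋆ m)), k ⋆ m), m, k)
Right:  s(s(s(k ⋆ m, m ⋆ k, s(k, k, m) ⋆ ((k ⋆ m) ⋆ s(k, m, k))), s(m ⋆ k ⋆ s(m, k, k) ⋆ s(m, k, m), m ⋆ ((k ⋆ s(k, k, k)) ⋆ s(k, k, m)), s(s(k, m, m), s(m, m, m), m ⋆ k)), k ⋆ m), m, k)
  Descend into:  m ⋆ ((k ⋆ s(k, k, k)) ⋆ s(k, k, m))
  Flatten:  m ⋆ k ⋆ s(k, k, k) ⋆ s(k, k, m)
  Sort:  k ⋆ m ⋆ s(k, k, k) ⋆ s(k, k, m)
  Put back:  s(s(s(k ⋆ m, k ⋆ m, k ⋆ m ⋆ s(k, k, m) ⋆ s(k, m, k)), s(k ⋆ m ⋆ s(m, k, k) ⋆ s(m, k, m), k ⋆ m ⋆ s(k, k, k) ⋆ s(k, k, m), s(s(k, m, m), s(m, m, m), k ⋆ m)), k ⋆ m), m, k)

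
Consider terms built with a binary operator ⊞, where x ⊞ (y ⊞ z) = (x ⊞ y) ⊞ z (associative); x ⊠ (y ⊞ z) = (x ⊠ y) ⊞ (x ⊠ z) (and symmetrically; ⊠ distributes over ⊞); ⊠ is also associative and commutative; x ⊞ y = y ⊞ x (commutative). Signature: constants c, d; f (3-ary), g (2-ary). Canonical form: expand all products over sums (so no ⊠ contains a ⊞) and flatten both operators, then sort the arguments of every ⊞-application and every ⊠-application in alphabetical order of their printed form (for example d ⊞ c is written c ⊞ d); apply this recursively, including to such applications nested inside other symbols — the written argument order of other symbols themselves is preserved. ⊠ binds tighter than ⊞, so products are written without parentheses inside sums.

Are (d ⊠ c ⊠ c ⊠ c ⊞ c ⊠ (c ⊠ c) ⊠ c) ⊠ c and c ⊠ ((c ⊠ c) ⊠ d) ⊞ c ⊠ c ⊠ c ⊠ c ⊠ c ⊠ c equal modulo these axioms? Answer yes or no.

Answer: no — c ⊠ c ⊠ c ⊠ c ⊠ c ⊞ c ⊠ c ⊠ c ⊠ c ⊠ d vs c ⊠ c ⊠ c ⊠ c ⊠ c ⊠ c ⊞ c ⊠ c ⊠ c ⊠ d

Derivation:
Left:  (d ⊠ c ⊠ c ⊠ c ⊞ c ⊠ (c ⊠ c) ⊠ c) ⊠ c
  Distribute:  c ⊠ c ⊠ c ⊠ c ⊠ d ⊞ c ⊠ c ⊠ c ⊠ c ⊠ c
  Sort:  c ⊠ c ⊠ c ⊠ c ⊠ c ⊞ c ⊠ c ⊠ c ⊠ c ⊠ d
Right:  c ⊠ ((c ⊠ c) ⊠ d) ⊞ c ⊠ c ⊠ c ⊠ c ⊠ c ⊠ c
  Flatten:  c ⊠ c ⊠ c ⊠ d ⊞ c ⊠ c ⊠ c ⊠ c ⊠ c ⊠ c
  Order the arguments:  c ⊠ c ⊠ c ⊠ c ⊠ c ⊠ c ⊞ c ⊠ c ⊠ c ⊠ d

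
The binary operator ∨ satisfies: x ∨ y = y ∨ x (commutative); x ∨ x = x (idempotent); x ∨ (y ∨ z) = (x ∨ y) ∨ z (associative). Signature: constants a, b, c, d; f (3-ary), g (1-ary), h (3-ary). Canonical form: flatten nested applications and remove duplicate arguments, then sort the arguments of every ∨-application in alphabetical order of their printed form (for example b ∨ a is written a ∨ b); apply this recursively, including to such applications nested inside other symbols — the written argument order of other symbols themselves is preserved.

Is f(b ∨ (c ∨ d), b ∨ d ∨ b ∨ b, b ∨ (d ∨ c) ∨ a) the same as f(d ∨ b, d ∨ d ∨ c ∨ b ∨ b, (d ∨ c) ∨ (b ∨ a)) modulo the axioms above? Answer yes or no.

Answer: no — f(b ∨ c ∨ d, b ∨ d, a ∨ b ∨ c ∨ d) vs f(b ∨ d, b ∨ c ∨ d, a ∨ b ∨ c ∨ d)

Derivation:
Left:  f(b ∨ (c ∨ d), b ∨ d ∨ b ∨ b, b ∨ (d ∨ c) ∨ a)
  Work inside:  b ∨ (d ∨ c) ∨ a
  Un-nest:  b ∨ d ∨ c ∨ a
  Sort:  a ∨ b ∨ c ∨ d
  Rebuild:  f(b ∨ c ∨ d, b ∨ d, a ∨ b ∨ c ∨ d)
Right:  f(d ∨ b, d ∨ d ∨ c ∨ b ∨ b, (d ∨ c) ∨ (b ∨ a))
  Descend into:  (d ∨ c) ∨ (b ∨ a)
  Un-nest:  d ∨ c ∨ b ∨ a
  Sort arguments:  a ∨ b ∨ c ∨ d
  Reassemble:  f(b ∨ d, b ∨ c ∨ d, a ∨ b ∨ c ∨ d)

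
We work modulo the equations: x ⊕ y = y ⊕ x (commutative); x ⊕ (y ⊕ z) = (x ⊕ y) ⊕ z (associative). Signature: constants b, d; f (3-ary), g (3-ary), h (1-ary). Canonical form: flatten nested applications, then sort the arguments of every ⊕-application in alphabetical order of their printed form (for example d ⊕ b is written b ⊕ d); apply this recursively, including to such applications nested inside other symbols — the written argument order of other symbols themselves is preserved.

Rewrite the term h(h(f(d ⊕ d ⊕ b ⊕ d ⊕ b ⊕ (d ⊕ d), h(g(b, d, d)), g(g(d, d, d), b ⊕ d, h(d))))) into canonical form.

Answer: h(h(f(b ⊕ b ⊕ d ⊕ d ⊕ d ⊕ d ⊕ d, h(g(b, d, d)), g(g(d, d, d), b ⊕ d, h(d)))))

Derivation:
Descend into:  d ⊕ d ⊕ b ⊕ d ⊕ b ⊕ (d ⊕ d)
Flatten:  d ⊕ d ⊕ b ⊕ d ⊕ b ⊕ d ⊕ d
Sort:  b ⊕ b ⊕ d ⊕ d ⊕ d ⊕ d ⊕ d
Put back:  h(h(f(b ⊕ b ⊕ d ⊕ d ⊕ d ⊕ d ⊕ d, h(g(b, d, d)), g(g(d, d, d), b ⊕ d, h(d)))))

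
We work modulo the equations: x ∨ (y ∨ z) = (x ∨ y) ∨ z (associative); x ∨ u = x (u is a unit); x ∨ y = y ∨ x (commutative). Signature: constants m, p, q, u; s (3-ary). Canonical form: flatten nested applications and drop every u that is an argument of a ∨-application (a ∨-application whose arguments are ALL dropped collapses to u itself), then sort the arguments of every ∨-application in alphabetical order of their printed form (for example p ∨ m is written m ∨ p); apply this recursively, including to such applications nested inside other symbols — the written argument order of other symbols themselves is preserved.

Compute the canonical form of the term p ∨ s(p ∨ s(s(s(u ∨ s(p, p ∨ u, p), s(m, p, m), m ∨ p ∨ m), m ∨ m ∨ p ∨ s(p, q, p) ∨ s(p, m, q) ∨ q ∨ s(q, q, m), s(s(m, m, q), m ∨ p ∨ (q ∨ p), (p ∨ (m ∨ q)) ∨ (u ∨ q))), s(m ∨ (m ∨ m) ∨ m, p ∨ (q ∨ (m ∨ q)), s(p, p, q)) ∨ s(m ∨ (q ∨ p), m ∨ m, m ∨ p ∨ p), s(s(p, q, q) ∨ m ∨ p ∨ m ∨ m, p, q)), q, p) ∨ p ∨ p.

Canonicalize subterm:  s(p ∨ s(s(s(u ∨ s(p, p ∨ u, p), s(m, p, m), m ∨ p ∨ m), m ∨ m ∨ p ∨ s(p, q, p) ∨ s(p, m, q) ∨ q ∨ s(q, q, m), s(s(m, m, q), m ∨ p ∨ (q ∨ p), (p ∨ (m ∨ q)) ∨ (u ∨ q))), s(m ∨ (m ∨ m) ∨ m, p ∨ (q ∨ (m ∨ q)), s(p, p, q)) ∨ s(m ∨ (q ∨ p), m ∨ m, m ∨ p ∨ p), s(s(p, q, q) ∨ m ∨ p ∨ m ∨ m, p, q)), q, p)  →  s(p ∨ s(s(s(s(p, p, p), s(m, p, m), m ∨ m ∨ p), m ∨ m ∨ p ∨ q ∨ s(p, m, q) ∨ s(p, q, p) ∨ s(q, q, m), s(s(m, m, q), m ∨ p ∨ p ∨ q, m ∨ p ∨ q ∨ q)), s(m ∨ m ∨ m ∨ m, m ∨ p ∨ q ∨ q, s(p, p, q)) ∨ s(m ∨ p ∨ q, m ∨ m, m ∨ p ∨ p), s(m ∨ m ∨ m ∨ p ∨ s(p, q, q), p, q)), q, p)
Sort arguments:  p ∨ p ∨ p ∨ s(p ∨ s(s(s(s(p, p, p), s(m, p, m), m ∨ m ∨ p), m ∨ m ∨ p ∨ q ∨ s(p, m, q) ∨ s(p, q, p) ∨ s(q, q, m), s(s(m, m, q), m ∨ p ∨ p ∨ q, m ∨ p ∨ q ∨ q)), s(m ∨ m ∨ m ∨ m, m ∨ p ∨ q ∨ q, s(p, p, q)) ∨ s(m ∨ p ∨ q, m ∨ m, m ∨ p ∨ p), s(m ∨ m ∨ m ∨ p ∨ s(p, q, q), p, q)), q, p)

Answer: p ∨ p ∨ p ∨ s(p ∨ s(s(s(s(p, p, p), s(m, p, m), m ∨ m ∨ p), m ∨ m ∨ p ∨ q ∨ s(p, m, q) ∨ s(p, q, p) ∨ s(q, q, m), s(s(m, m, q), m ∨ p ∨ p ∨ q, m ∨ p ∨ q ∨ q)), s(m ∨ m ∨ m ∨ m, m ∨ p ∨ q ∨ q, s(p, p, q)) ∨ s(m ∨ p ∨ q, m ∨ m, m ∨ p ∨ p), s(m ∨ m ∨ m ∨ p ∨ s(p, q, q), p, q)), q, p)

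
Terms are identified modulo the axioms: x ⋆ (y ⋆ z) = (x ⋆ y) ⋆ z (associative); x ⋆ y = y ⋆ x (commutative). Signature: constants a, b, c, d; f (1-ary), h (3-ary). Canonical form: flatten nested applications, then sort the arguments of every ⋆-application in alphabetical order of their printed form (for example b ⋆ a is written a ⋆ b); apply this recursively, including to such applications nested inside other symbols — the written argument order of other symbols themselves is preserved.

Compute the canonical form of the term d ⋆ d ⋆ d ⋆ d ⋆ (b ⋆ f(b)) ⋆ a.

Flatten:  d ⋆ d ⋆ d ⋆ d ⋆ b ⋆ f(b) ⋆ a
Sort:  a ⋆ b ⋆ d ⋆ d ⋆ d ⋆ d ⋆ f(b)

Answer: a ⋆ b ⋆ d ⋆ d ⋆ d ⋆ d ⋆ f(b)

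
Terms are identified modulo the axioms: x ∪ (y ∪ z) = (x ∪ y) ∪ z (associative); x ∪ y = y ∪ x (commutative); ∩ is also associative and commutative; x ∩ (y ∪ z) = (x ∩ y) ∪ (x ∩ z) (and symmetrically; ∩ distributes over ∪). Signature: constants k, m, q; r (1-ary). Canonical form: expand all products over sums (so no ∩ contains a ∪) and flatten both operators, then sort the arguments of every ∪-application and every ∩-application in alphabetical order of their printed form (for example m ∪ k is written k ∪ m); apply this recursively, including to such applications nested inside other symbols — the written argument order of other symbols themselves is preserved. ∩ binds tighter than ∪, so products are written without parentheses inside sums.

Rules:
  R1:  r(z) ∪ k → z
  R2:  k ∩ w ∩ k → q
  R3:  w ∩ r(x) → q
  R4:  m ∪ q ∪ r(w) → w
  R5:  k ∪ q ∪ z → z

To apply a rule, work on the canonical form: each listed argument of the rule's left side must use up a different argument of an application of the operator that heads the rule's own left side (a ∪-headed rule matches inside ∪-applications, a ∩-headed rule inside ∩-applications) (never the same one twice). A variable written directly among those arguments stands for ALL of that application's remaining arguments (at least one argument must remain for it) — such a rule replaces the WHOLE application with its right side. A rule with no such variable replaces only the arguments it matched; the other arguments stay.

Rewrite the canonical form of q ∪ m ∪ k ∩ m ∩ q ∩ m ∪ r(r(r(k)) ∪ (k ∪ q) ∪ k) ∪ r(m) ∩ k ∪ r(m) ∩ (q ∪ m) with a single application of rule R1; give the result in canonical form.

Canonical form:  k ∩ m ∩ m ∩ q ∪ k ∩ r(m) ∪ m ∪ m ∩ r(m) ∪ q ∪ q ∩ r(m) ∪ r(k ∪ k ∪ q ∪ r(r(k)))
Match R1:  consume k, r(r(k));  z := r(k)
New term:  k ∩ m ∩ m ∩ q ∪ k ∩ r(m) ∪ m ∪ m ∩ r(m) ∪ q ∪ q ∩ r(m) ∪ r(k ∪ q ∪ r(k))

Answer: k ∩ m ∩ m ∩ q ∪ k ∩ r(m) ∪ m ∪ m ∩ r(m) ∪ q ∪ q ∩ r(m) ∪ r(k ∪ q ∪ r(k))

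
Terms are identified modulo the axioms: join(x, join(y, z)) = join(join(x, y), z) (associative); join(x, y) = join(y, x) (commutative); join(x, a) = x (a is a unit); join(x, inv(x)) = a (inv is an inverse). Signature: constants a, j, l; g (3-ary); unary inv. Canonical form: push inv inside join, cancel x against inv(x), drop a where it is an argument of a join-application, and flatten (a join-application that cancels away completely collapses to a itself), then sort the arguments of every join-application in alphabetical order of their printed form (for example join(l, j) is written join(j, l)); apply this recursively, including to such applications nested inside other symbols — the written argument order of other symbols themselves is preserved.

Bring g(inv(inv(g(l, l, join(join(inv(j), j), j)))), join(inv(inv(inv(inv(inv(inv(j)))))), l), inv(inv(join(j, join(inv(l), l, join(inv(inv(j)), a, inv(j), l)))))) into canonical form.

Descend into:  join(j, join(inv(l), l, join(inv(inv(j)), a, inv(j), l)))
Push inv inside:  distribute inv over join and collapse double inv
Collect terms:  join(j, l)
Put back:  g(g(l, l, j), join(j, l), join(j, l))

Answer: g(g(l, l, j), join(j, l), join(j, l))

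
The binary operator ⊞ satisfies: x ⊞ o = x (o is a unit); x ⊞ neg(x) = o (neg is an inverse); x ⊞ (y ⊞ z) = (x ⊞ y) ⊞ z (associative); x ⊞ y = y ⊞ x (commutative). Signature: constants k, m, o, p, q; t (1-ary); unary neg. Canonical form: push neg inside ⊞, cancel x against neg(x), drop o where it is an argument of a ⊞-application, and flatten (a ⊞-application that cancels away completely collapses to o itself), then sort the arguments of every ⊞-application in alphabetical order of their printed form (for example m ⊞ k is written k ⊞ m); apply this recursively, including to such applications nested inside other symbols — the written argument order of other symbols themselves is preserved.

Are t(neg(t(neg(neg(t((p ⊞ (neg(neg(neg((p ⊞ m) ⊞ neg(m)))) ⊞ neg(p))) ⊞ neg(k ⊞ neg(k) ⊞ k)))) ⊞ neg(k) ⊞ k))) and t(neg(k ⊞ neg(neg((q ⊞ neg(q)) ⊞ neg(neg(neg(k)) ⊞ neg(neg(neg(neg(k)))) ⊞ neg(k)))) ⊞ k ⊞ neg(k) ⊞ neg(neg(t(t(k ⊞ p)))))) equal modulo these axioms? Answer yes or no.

Answer: no — t(neg(t(t(neg(k) ⊞ neg(p))))) vs t(neg(t(t(k ⊞ p))))

Derivation:
Left:  t(neg(t(neg(neg(t((p ⊞ (neg(neg(neg((p ⊞ m) ⊞ neg(m)))) ⊞ neg(p))) ⊞ neg(k ⊞ neg(k) ⊞ k)))) ⊞ neg(k) ⊞ k)))
  Descend into:  neg(neg(t((p ⊞ (neg(neg(neg((p ⊞ m) ⊞ neg(m)))) ⊞ neg(p))) ⊞ neg(k ⊞ neg(k) ⊞ k)))) ⊞ neg(k) ⊞ k
  Push neg inside:  distribute neg over ⊞ and collapse double neg
  Cancel inverse pairs:  k cancels
  Collect:  t(neg(k) ⊞ neg(p))
  Put back:  t(neg(t(t(neg(k) ⊞ neg(p)))))
Right:  t(neg(k ⊞ neg(neg((q ⊞ neg(q)) ⊞ neg(neg(neg(k)) ⊞ neg(neg(neg(neg(k)))) ⊞ neg(k)))) ⊞ k ⊞ neg(k) ⊞ neg(neg(t(t(k ⊞ p))))))
  Focus inside:  k ⊞ neg(neg((q ⊞ neg(q)) ⊞ neg(neg(neg(k)) ⊞ neg(neg(neg(neg(k)))) ⊞ neg(k)))) ⊞ k ⊞ neg(k) ⊞ neg(neg(t(t(k ⊞ p))))
  Push neg inside:  distribute neg over ⊞ and collapse double neg
  Inverses cancel:  k cancels; q cancels
  Collect terms:  t(t(k ⊞ p))
  Rebuild:  t(neg(t(t(k ⊞ p))))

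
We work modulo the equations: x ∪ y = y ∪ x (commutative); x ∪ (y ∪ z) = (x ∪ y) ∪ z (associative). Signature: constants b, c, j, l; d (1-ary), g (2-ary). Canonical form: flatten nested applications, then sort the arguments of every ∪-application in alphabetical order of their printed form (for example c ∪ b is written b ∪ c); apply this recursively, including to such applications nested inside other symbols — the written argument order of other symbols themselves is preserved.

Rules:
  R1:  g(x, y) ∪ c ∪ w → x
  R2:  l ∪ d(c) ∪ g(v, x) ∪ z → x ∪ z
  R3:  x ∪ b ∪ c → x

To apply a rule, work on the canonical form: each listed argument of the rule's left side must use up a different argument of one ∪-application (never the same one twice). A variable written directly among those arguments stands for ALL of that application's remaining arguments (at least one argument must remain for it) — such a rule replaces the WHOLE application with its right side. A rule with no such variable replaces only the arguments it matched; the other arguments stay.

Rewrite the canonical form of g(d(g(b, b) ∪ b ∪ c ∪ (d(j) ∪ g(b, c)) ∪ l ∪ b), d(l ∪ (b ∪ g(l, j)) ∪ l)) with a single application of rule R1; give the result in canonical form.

Answer: g(d(b), d(b ∪ g(l, j) ∪ l ∪ l))

Derivation:
Canonical form:  g(d(b ∪ b ∪ c ∪ d(j) ∪ g(b, b) ∪ g(b, c) ∪ l), d(b ∪ g(l, j) ∪ l ∪ l))
Match R1:  consume c, g(b, b);  w := b ∪ b ∪ d(j) ∪ g(b, c) ∪ l, x := b, y := b
Every leftover argument binds to the variable; the entire application is replaced.
Giving:  g(d(b), d(b ∪ g(l, j) ∪ l ∪ l))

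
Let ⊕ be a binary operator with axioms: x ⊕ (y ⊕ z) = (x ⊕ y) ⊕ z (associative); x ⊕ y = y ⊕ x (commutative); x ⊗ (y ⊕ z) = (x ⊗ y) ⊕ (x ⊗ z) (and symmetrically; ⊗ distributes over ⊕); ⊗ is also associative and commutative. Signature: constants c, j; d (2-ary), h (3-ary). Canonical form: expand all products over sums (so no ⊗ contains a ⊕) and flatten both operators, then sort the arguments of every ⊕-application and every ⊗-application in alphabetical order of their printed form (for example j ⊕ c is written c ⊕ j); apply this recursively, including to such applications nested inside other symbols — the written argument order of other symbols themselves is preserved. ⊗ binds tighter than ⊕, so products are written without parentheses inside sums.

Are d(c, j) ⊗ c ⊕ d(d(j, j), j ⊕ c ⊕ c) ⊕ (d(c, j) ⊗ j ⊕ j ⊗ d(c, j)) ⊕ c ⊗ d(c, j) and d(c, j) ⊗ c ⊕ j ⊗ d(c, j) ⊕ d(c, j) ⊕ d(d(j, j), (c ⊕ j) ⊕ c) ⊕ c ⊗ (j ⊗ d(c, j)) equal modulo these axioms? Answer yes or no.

Answer: no — c ⊗ d(c, j) ⊕ c ⊗ d(c, j) ⊕ d(c, j) ⊗ j ⊕ d(c, j) ⊗ j ⊕ d(d(j, j), c ⊕ c ⊕ j) vs c ⊗ d(c, j) ⊕ c ⊗ d(c, j) ⊗ j ⊕ d(c, j) ⊕ d(c, j) ⊗ j ⊕ d(d(j, j), c ⊕ c ⊕ j)

Derivation:
Left:  d(c, j) ⊗ c ⊕ d(d(j, j), j ⊕ c ⊕ c) ⊕ (d(c, j) ⊗ j ⊕ j ⊗ d(c, j)) ⊕ c ⊗ d(c, j)
  Un-nest:  c ⊗ d(c, j) ⊕ d(d(j, j), c ⊕ c ⊕ j) ⊕ d(c, j) ⊗ j ⊕ d(c, j) ⊗ j ⊕ c ⊗ d(c, j)
  Sort:  c ⊗ d(c, j) ⊕ c ⊗ d(c, j) ⊕ d(c, j) ⊗ j ⊕ d(c, j) ⊗ j ⊕ d(d(j, j), c ⊕ c ⊕ j)
Right:  d(c, j) ⊗ c ⊕ j ⊗ d(c, j) ⊕ d(c, j) ⊕ d(d(j, j), (c ⊕ j) ⊕ c) ⊕ c ⊗ (j ⊗ d(c, j))
  Flatten:  c ⊗ d(c, j) ⊕ d(c, j) ⊗ j ⊕ d(c, j) ⊕ d(d(j, j), c ⊕ c ⊕ j) ⊕ c ⊗ d(c, j) ⊗ j
  Order the arguments:  c ⊗ d(c, j) ⊕ c ⊗ d(c, j) ⊗ j ⊕ d(c, j) ⊕ d(c, j) ⊗ j ⊕ d(d(j, j), c ⊕ c ⊕ j)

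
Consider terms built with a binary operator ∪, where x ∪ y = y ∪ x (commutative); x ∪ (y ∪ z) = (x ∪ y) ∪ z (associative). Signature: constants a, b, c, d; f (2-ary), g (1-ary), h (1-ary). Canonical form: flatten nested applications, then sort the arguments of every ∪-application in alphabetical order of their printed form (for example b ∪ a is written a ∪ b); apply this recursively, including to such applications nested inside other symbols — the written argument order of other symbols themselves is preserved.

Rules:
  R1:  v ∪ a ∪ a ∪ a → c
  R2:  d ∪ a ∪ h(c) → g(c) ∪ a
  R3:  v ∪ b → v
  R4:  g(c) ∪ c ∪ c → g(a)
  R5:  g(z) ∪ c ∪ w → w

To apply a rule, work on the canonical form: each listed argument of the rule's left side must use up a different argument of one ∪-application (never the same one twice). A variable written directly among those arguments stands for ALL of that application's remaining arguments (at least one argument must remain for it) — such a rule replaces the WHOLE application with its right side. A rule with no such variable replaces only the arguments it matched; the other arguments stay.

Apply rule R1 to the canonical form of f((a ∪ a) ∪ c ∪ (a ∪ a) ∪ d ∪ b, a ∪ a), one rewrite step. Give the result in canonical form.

Answer: f(c, a ∪ a)

Derivation:
Canonical form:  f(a ∪ a ∪ a ∪ a ∪ b ∪ c ∪ d, a ∪ a)
Apply R1:  consuming a, a, a;  v := a ∪ b ∪ c ∪ d
The extension variable absorbs all remaining arguments, so the whole application is rewritten.
New term:  f(c, a ∪ a)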